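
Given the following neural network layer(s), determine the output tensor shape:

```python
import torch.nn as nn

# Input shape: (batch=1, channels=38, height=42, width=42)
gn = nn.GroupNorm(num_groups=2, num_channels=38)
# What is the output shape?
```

Input: (1, 38, 42, 42) -> Output: (1, 38, 42, 42)

Answer: (1, 38, 42, 42)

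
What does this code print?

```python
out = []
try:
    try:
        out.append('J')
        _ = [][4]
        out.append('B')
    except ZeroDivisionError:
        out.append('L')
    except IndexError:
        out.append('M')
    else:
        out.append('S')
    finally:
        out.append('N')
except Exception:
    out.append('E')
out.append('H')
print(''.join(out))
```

Execution trace: 'J' (inner try body) → 'M' (inner except IndexError) → 'N' (inner finally) → 'H' (after the try/except). Output: JMNH

Answer: JMNH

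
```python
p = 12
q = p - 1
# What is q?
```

Trace:
`p = 12` → p = 12
`q = p - 1` → q = 11
So q = 11

Answer: 11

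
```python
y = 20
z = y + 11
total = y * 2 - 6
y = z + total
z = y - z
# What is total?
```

Trace:
`y = 20` → y = 20
`z = y + 11` → z = 31
`total = y * 2 - 6` → total = 34
`y = z + total` → y = 65
`z = y - z` → z = 34
So total = 34

Answer: 34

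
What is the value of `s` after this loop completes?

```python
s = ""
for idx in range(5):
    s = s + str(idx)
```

Concatenate digits 0 to 4
`s` takes the values: "" → "0" → "01" → "012" → "0123" → "01234"

Answer: "01234"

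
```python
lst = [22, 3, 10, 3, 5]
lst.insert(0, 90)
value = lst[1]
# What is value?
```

Trace:
`lst = [22, 3, 10, 3, 5]` → lst = [22, 3, 10, 3, 5]
`lst.insert(0, 90)` → lst = [90, 22, 3, 10, 3, 5]
`value = lst[1]` → value = 22
So value = 22

Answer: 22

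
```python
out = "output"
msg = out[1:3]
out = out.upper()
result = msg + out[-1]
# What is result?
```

Trace:
`out = "output"` → out = 'output'
`msg = out[1:3]` → msg = 'ut'
`out = out.upper()` → out = 'OUTPUT'
`result = msg + out[-1]` → result = 'utT'
So result = 'utT'

Answer: 'utT'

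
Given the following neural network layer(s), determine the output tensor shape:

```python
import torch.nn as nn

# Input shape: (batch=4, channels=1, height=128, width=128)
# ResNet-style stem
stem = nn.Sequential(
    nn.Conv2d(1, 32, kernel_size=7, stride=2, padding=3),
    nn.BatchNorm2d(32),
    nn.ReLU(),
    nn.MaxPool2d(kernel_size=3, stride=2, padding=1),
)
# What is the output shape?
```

Input: (4, 1, 128, 128) -> after Conv2d 7x7 stride=2: (4, 32, 64, 64) -> Output: (4, 32, 32, 32)

Answer: (4, 32, 32, 32)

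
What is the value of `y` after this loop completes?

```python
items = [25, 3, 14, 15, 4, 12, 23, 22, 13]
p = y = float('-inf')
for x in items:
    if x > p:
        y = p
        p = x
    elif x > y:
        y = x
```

Second largest (with repeats) in [25, 3, 14, 15, 4, 12, 23, 22, 13]
`y` takes the values: -inf → 3 → 14 → 15 → 23

Answer: 23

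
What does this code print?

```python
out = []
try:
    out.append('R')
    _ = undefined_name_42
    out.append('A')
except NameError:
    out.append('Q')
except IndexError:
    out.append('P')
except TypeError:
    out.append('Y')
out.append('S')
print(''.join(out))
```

Execution trace: 'R' (try body) → 'Q' (except NameError) → 'S' (after the try/except). Output: RQS

Answer: RQS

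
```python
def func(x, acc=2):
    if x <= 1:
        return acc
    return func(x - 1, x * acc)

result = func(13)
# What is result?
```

Accumulator trace (n, acc): (13, 2) -> (12, 26) -> (11, 312) -> (10, 3432) -> (9, 34320) -> (8, 308880) -> (7, 2471040) -> (6, 17297280) -> (5, 103783680) -> (4, 518918400) -> (3, 2075673600) -> (2, 6227020800) -> (1, 12454041600) -> return 12454041600

Answer: 12454041600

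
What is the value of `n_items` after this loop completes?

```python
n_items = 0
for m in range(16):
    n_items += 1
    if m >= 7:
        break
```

Loop breaks when m reaches 7, n_items is 8
`n_items` takes the values: 0 → 1 → 2 → 3 → 4 → 5 → 6 → 7 → 8

Answer: 8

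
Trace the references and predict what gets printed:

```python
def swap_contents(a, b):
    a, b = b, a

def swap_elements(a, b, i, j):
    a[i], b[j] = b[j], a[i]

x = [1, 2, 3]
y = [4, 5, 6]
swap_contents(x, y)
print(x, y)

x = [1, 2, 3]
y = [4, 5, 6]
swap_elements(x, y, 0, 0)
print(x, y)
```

Key concept: parameter rebinding vs mutation.
Step by step:
`x = [1, 2, 3]` → x = [1, 2, 3]
`y = [4, 5, 6]` → y = [4, 5, 6]
`swap_contents(x, y)` → no visible change to tracked variables
`print(x, y)` → prints [1, 2, 3] [4, 5, 6]
`x = [1, 2, 3]` → x = [1, 2, 3]
`y = [4, 5, 6]` → y = [4, 5, 6]
`swap_elements(x, y, 0, 0)` → x = [4, 2, 3]; y = [1, 5, 6]
`print(x, y)` → prints [4, 2, 3] [1, 5, 6]

Answer:
[1, 2, 3] [4, 5, 6]
[4, 2, 3] [1, 5, 6]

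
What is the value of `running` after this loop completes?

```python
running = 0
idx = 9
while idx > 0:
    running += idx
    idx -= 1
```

Sum 9 down to 1
`running` takes the values: 0 → 9 → 17 → 24 → 30 → 35 → 39 → 42 → 44 → 45

Answer: 45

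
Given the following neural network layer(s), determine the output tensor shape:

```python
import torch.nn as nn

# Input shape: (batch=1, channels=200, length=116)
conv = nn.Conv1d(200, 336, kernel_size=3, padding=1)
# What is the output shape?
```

Input: (1, 200, 116) -> Output: (1, 336, 116)

Answer: (1, 336, 116)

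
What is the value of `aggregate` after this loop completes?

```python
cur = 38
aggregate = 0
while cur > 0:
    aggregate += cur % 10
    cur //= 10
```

Sum digits of 38
`aggregate` takes the values: 0 → 8 → 11

Answer: 11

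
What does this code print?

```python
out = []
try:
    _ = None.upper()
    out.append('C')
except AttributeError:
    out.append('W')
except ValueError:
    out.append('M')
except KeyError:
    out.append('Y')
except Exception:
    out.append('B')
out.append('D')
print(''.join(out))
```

Execution trace: 'W' (except AttributeError) → 'D' (after the try/except). Output: WD

Answer: WD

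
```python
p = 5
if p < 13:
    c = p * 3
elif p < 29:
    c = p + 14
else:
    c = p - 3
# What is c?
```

Trace:
`p = 5` → p = 5
`if p < 13: ...` → p < 13 is True → c = 15
So c = 15

Answer: 15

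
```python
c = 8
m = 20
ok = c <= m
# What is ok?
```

Trace:
`c = 8` → c = 8
`m = 20` → m = 20
`ok = c <= m` → ok = True
So ok = True

Answer: True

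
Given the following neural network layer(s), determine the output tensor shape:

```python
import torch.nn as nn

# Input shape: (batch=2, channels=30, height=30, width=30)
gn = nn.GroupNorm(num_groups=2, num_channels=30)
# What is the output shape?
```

Input: (2, 30, 30, 30) -> Output: (2, 30, 30, 30)

Answer: (2, 30, 30, 30)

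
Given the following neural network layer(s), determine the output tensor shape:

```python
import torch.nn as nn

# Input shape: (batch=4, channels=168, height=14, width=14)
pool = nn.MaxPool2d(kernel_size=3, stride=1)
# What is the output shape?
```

Input: (4, 168, 14, 14) -> Output: (4, 168, 12, 12)

Answer: (4, 168, 12, 12)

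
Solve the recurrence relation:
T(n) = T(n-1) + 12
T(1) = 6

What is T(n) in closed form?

Unrolling: T(n) = T(1) + 12·(n-1) = 6 + 12(n-1) = 12n - 6.

Answer: T(n) = 12n - 6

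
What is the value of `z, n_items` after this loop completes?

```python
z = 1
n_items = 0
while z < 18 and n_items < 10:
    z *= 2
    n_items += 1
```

Double until >= 18 or 10 iterations
`z, n_items` takes the values: (1, 0) → (2, 0) → (2, 1) → (4, 1) → (4, 2) → (8, 2) → (8, 3) → (16, 3) → (16, 4) → (32, 4) → (32, 5)

Answer: 32, 5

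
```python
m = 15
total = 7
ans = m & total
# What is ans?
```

Trace:
`m = 15` → m = 15
`total = 7` → total = 7
`ans = m & total` → ans = 7
So ans = 7

Answer: 7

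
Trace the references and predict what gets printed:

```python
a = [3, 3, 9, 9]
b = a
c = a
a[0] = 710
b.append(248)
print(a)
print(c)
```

Key concept: multiple aliases.
Step by step:
`a = [3, 3, 9, 9]` → a = [3, 3, 9, 9]
`b = a` → b = [3, 3, 9, 9] (same object as a)
`c = a` → c = [3, 3, 9, 9] (same object as a, b)
`a[0] = 710` → a = [710, 3, 9, 9] (same object as b, c); b = [710, 3, 9, 9] (same object as a, c); c = [710, 3, 9, 9] (same object as a, b)
`b.append(248)` → a = [710, 3, 9, 9, 248] (same object as b, c); b = [710, 3, 9, 9, 248] (same object as a, c); c = [710, 3, 9, 9, 248] (same object as a, b)
`print(a)` → prints [710, 3, 9, 9, 248]
`print(c)` → prints [710, 3, 9, 9, 248]

Answer:
[710, 3, 9, 9, 248]
[710, 3, 9, 9, 248]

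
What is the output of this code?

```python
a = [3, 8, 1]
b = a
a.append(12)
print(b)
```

Key concept: basic list aliasing.
Step by step:
`a = [3, 8, 1]` → a = [3, 8, 1]
`b = a` → b = [3, 8, 1] (same object as a)
`a.append(12)` → a = [3, 8, 1, 12] (same object as b); b = [3, 8, 1, 12] (same object as a)
`print(b)` → prints [3, 8, 1, 12]

Answer: [3, 8, 1, 12]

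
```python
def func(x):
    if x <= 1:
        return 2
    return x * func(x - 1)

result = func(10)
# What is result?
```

func(10) = 10 * 9 * 8 * 7 * 6 * 5 * 4 * 3 * 2 * 2 = 7257600

Answer: 7257600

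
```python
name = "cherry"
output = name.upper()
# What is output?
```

Trace:
`name = "cherry"` → name = 'cherry'
`output = name.upper()` → output = 'CHERRY'
So output = 'CHERRY'

Answer: 'CHERRY'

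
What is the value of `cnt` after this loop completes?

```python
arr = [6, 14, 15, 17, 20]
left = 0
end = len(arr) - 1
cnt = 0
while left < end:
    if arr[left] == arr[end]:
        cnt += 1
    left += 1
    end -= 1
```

Count matching pairs from ends
`cnt` takes the values: 0

Answer: 0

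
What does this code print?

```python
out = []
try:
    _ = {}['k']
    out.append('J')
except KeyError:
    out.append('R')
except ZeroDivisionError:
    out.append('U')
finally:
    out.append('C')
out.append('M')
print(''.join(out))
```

Execution trace: 'R' (except KeyError) → 'C' (finally) → 'M' (after the try/except). Output: RCM

Answer: RCM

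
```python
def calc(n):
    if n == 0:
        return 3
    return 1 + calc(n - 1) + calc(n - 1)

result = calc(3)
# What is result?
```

calc(n) = 1 + 2·calc(n-1), calc(0)=3. Closed form: (3+1)·2^3 - 1 = 31.

Answer: 31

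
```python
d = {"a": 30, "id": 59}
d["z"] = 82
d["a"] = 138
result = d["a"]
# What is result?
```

Trace:
`d = {"a": 30, "id": 59}` → d = {'a': 30, 'id': 59}
`d["z"] = 82` → d = {'a': 30, 'id': 59, 'z': 82}
`d["a"] = 138` → d = {'a': 138, 'id': 59, 'z': 82}
`result = d["a"]` → result = 138
So result = 138

Answer: 138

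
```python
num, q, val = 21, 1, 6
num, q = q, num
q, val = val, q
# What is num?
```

Trace:
`num, q, val = 21, 1, 6` → num = 21; q = 1; val = 6
`num, q = q, num` → num = 1; q = 21
`q, val = val, q` → q = 6; val = 21
So num = 1

Answer: 1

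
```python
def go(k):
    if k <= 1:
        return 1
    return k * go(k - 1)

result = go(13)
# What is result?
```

go(13) = 13 * 12 * 11 * 10 * 9 * 8 * 7 * 6 * 5 * 4 * 3 * 2 * 1 = 6227020800

Answer: 6227020800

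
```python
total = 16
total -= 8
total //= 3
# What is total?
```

Trace:
`total = 16` → total = 16
`total -= 8` → total = 8
`total //= 3` → total = 2
So total = 2

Answer: 2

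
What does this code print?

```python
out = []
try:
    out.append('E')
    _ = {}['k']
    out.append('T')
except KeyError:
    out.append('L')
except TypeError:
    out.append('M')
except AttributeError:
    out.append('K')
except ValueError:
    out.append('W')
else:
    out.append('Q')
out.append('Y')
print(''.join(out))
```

Execution trace: 'E' (try body) → 'L' (except KeyError) → 'Y' (after the try/except). Output: ELY

Answer: ELY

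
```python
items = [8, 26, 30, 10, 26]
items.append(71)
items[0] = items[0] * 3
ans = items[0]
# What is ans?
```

Trace:
`items = [8, 26, 30, 10, 26]` → items = [8, 26, 30, 10, 26]
`items.append(71)` → items = [8, 26, 30, 10, 26, 71]
`items[0] = items[0] * 3` → items = [24, 26, 30, 10, 26, 71]
`ans = items[0]` → ans = 24
So ans = 24

Answer: 24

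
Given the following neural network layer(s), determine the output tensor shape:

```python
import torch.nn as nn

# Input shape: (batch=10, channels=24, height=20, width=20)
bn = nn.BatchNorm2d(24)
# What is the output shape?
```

Input: (10, 24, 20, 20) -> Output: (10, 24, 20, 20)

Answer: (10, 24, 20, 20)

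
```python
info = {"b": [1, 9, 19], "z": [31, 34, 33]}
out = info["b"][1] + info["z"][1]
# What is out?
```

Trace:
`info = {"b": [1, 9, 19], "z": [31, 34, 33]}` → info = {'b': [1, 9, 19], 'z': [31, 34, 33]}
`out = info["b"][1] + info["z"][1]` → out = 43
So out = 43

Answer: 43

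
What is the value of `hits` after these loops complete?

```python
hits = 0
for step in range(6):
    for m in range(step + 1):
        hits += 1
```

Triangle: 1 + 2 + ... + 6
`hits` takes the values: 0 → 1 → 2 → 3 → 4 → 5 → 6 → 7 → 8 → 9 → 10 → 11 → 12 → 13 → 14 → 15 → 16 → 17 → 18 → 19 → 20 → 21

Answer: 21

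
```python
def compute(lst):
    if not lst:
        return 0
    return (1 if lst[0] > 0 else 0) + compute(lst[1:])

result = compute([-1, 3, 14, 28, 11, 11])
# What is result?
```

Count of positive elements in [-1, 3, 14, 28, 11, 11] = 5

Answer: 5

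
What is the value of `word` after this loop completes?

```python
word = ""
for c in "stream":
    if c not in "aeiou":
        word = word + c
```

Remove vowels from 'stream'
`word` takes the values: "" → "s" → "st" → "str" → "strm"

Answer: "strm"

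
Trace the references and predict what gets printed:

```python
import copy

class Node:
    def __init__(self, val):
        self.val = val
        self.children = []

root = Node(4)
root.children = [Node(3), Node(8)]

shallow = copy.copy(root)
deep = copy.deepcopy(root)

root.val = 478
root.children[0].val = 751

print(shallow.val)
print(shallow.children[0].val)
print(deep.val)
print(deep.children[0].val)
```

Key concept: deep copy with custom objects.
Step by step:
`root = Node(4)` → root = Node(val=4, children=[])
`root.children = [Node(3), Node(8)]` → root = Node(val=4, children=[Node(val=3, children=[]), Node(val=8, children=[])])
`shallow = copy.copy(root)` → shallow = Node(val=4, children=[Node(val=3, children=[]), Node(val=8, children=[])])
`deep = copy.deepcopy(root)` → deep = Node(val=4, children=[Node(val=3, children=[]), Node(val=8, children=[])])
`root.val = 478` → root = Node(val=478, children=[Node(val=3, children=[]), Node(val=8, children=[])])
`root.children[0].val = 751` → root = Node(val=478, children=[Node(val=751, children=[]), Node(val=8, children=[])]); shallow = Node(val=4, children=[Node(val=751, children=[]), Node(val=8, children=[])])
`print(shallow.val)` → prints 4
`print(shallow.children[0].val)` → prints 751
`print(deep.val)` → prints 4
`print(deep.children[0].val)` → prints 3

Answer:
4
751
4
3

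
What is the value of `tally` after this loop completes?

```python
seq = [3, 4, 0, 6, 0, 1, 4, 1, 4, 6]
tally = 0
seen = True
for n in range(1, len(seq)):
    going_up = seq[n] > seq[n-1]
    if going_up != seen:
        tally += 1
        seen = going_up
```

Count direction changes in [3, 4, 0, 6, 0, 1, 4, 1, 4, 6]
`tally` takes the values: 0 → 1 → 2 → 3 → 4 → 5 → 6

Answer: 6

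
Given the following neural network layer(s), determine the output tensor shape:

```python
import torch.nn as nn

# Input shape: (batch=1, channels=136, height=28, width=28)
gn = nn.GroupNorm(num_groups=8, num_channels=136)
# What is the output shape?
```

Input: (1, 136, 28, 28) -> Output: (1, 136, 28, 28)

Answer: (1, 136, 28, 28)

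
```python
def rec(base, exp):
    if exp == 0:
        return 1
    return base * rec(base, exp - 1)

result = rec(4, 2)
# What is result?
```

rec(4, 2) = 4 * 4 = 16

Answer: 16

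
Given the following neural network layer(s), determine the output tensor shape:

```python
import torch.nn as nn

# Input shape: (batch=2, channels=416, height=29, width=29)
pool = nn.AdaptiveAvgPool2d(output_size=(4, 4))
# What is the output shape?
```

Input: (2, 416, 29, 29) -> Output: (2, 416, 4, 4)

Answer: (2, 416, 4, 4)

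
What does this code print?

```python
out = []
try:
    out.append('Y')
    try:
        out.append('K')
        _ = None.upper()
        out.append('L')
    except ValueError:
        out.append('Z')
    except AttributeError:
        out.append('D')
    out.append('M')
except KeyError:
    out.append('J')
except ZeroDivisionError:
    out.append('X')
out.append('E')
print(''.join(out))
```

Execution trace: 'Y' (try body) → 'K' (inner try body) → 'D' (inner except AttributeError) → 'M' (try body, no exception) → 'E' (after the try/except). Output: YKDME

Answer: YKDME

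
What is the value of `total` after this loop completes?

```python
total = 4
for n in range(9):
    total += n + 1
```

Start at 4, add 1 to 9 = 49
`total` takes the values: 4 → 5 → 7 → 10 → 14 → 19 → 25 → 32 → 40 → 49

Answer: 49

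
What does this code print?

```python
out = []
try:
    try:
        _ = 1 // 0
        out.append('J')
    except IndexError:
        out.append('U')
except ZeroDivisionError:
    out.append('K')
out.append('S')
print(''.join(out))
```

Execution trace: 'K' (outer except ZeroDivisionError) → 'S' (after the try/except). Output: KS

Answer: KS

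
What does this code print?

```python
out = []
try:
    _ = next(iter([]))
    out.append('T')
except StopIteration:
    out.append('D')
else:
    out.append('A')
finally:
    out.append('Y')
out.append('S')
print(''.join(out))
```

Execution trace: 'D' (except StopIteration) → 'Y' (finally) → 'S' (after the try/except). Output: DYS

Answer: DYS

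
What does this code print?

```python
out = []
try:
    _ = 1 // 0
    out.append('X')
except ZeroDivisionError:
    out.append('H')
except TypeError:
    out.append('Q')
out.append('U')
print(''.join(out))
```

Execution trace: 'H' (except ZeroDivisionError) → 'U' (after the try/except). Output: HU

Answer: HU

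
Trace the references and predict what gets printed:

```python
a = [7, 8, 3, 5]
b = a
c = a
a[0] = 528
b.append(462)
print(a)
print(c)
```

Key concept: multiple aliases.
Step by step:
`a = [7, 8, 3, 5]` → a = [7, 8, 3, 5]
`b = a` → b = [7, 8, 3, 5] (same object as a)
`c = a` → c = [7, 8, 3, 5] (same object as a, b)
`a[0] = 528` → a = [528, 8, 3, 5] (same object as b, c); b = [528, 8, 3, 5] (same object as a, c); c = [528, 8, 3, 5] (same object as a, b)
`b.append(462)` → a = [528, 8, 3, 5, 462] (same object as b, c); b = [528, 8, 3, 5, 462] (same object as a, c); c = [528, 8, 3, 5, 462] (same object as a, b)
`print(a)` → prints [528, 8, 3, 5, 462]
`print(c)` → prints [528, 8, 3, 5, 462]

Answer:
[528, 8, 3, 5, 462]
[528, 8, 3, 5, 462]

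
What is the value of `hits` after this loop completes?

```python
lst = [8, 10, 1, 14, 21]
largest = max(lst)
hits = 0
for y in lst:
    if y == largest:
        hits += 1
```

Count of max value 21 in [8, 10, 1, 14, 21]
`hits` takes the values: 0 → 1

Answer: 1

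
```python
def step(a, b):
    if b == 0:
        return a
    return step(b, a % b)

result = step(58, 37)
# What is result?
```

step(58, 37) -> step(37, 21) -> step(21, 16) -> step(16, 5) -> step(5, 1) -> step(1, 0) -> 1

Answer: 1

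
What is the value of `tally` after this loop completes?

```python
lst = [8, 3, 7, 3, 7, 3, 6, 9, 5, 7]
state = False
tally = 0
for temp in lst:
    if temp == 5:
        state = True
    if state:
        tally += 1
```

Count elements after first 5 in [8, 3, 7, 3, 7, 3, 6, 9, 5, 7]
`tally` takes the values: 0 → 1 → 2

Answer: 2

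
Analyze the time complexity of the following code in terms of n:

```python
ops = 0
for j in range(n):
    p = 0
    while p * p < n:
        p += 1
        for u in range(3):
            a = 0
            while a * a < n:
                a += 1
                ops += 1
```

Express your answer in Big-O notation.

Each loop level contributes: n × √n × 1 × √n. Multiplying the contributions gives O(n^2).

Answer: O(n^2)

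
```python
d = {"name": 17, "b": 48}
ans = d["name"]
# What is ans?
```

Trace:
`d = {"name": 17, "b": 48}` → d = {'name': 17, 'b': 48}
`ans = d["name"]` → ans = 17
So ans = 17

Answer: 17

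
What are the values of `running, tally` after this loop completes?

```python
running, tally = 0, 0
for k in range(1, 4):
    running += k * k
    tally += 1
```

Sum of squares and count
`running, tally` takes the values: (0, 0) → (1, 0) → (1, 1) → (5, 1) → (5, 2) → (14, 2) → (14, 3)

Answer: 14, 3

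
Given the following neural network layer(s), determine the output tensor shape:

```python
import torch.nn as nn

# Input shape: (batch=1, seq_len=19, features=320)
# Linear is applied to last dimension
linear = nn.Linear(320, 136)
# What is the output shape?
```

Input: (1, 19, 320) -> Output: (1, 19, 136)

Answer: (1, 19, 136)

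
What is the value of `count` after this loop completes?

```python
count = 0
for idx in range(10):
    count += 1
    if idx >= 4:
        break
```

Loop breaks when idx reaches 4, count is 5
`count` takes the values: 0 → 1 → 2 → 3 → 4 → 5

Answer: 5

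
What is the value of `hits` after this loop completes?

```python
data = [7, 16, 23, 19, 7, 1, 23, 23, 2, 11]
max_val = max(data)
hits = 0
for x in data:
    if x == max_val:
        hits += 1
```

Count of max value 23 in [7, 16, 23, 19, 7, 1, 23, 23, 2, 11]
`hits` takes the values: 0 → 1 → 2 → 3

Answer: 3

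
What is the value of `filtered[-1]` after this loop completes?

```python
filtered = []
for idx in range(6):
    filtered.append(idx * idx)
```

Last element of squares 0 to 5
`filtered` takes the values: [] → [0] → [0, 1] → [0, 1, 4] → [0, 1, 4, 9] → [0, 1, 4, 9, 16] → [0, 1, 4, 9, 16, 25]
So `filtered[-1]` = 25

Answer: 25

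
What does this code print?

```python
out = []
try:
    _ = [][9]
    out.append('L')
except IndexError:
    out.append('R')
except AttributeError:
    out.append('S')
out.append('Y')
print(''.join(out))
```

Execution trace: 'R' (except IndexError) → 'Y' (after the try/except). Output: RY

Answer: RY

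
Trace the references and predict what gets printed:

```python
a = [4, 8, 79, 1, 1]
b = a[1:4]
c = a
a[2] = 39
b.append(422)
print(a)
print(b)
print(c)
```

Key concept: slice vs alias.
Step by step:
`a = [4, 8, 79, 1, 1]` → a = [4, 8, 79, 1, 1]
`b = a[1:4]` → b = [8, 79, 1]
`c = a` → c = [4, 8, 79, 1, 1] (same object as a)
`a[2] = 39` → a = [4, 8, 39, 1, 1] (same object as c); c = [4, 8, 39, 1, 1] (same object as a)
`b.append(422)` → b = [8, 79, 1, 422]
`print(a)` → prints [4, 8, 39, 1, 1]
`print(b)` → prints [8, 79, 1, 422]
`print(c)` → prints [4, 8, 39, 1, 1]

Answer:
[4, 8, 39, 1, 1]
[8, 79, 1, 422]
[4, 8, 39, 1, 1]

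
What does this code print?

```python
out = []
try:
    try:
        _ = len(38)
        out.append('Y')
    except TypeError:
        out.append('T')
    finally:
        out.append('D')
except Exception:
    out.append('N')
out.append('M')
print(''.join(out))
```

Execution trace: 'T' (inner except TypeError) → 'D' (inner finally) → 'M' (after the try/except). Output: TDM

Answer: TDM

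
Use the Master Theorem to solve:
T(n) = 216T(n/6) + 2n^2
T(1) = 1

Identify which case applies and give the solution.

a=216, b=6, f(n)=2n^2. log_6(216) = 3. Since c=2 < 3, Case 1 applies: T(n) = Θ(n^log_b(a)) = O(n^3).

Answer: O(n^3) - Case 1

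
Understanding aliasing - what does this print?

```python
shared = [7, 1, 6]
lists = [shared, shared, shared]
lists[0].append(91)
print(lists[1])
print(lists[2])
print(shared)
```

Key concept: list of same reference.
Step by step:
`shared = [7, 1, 6]` → shared = [7, 1, 6]
`lists = [shared, shared, shared]` → lists = [[7, 1, 6], [7, 1, 6], [7, 1, 6]]
`lists[0].append(91)` → shared = [7, 1, 6, 91]; lists = [[7, 1, 6, 91], [7, 1, 6, 91], [7, 1, 6, 91]]
`print(lists[1])` → prints [7, 1, 6, 91]
`print(lists[2])` → prints [7, 1, 6, 91]
`print(shared)` → prints [7, 1, 6, 91]

Answer:
[7, 1, 6, 91]
[7, 1, 6, 91]
[7, 1, 6, 91]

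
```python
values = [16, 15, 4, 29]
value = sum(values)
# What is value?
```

Trace:
`values = [16, 15, 4, 29]` → values = [16, 15, 4, 29]
`value = sum(values)` → value = 64
So value = 64

Answer: 64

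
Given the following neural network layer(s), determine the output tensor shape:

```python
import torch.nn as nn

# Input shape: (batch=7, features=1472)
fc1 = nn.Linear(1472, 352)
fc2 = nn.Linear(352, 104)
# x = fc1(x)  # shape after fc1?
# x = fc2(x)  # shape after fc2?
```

Input: (7, 1472) -> after fc1: (7, 352) -> Output: (7, 104)

Answer: (7, 104)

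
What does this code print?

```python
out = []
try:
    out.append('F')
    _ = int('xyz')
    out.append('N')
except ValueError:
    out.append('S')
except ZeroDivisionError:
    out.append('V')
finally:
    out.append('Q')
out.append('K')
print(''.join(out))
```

Execution trace: 'F' (try body) → 'S' (except ValueError) → 'Q' (finally) → 'K' (after the try/except). Output: FSQK

Answer: FSQK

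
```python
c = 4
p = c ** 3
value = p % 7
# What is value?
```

Trace:
`c = 4` → c = 4
`p = c ** 3` → p = 64
`value = p % 7` → value = 1
So value = 1

Answer: 1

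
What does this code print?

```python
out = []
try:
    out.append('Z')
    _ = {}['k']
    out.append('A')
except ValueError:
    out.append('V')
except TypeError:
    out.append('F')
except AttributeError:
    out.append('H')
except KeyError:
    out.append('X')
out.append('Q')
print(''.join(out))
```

Execution trace: 'Z' (try body) → 'X' (except KeyError) → 'Q' (after the try/except). Output: ZXQ

Answer: ZXQ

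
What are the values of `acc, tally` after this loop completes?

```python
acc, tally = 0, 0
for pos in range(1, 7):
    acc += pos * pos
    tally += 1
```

Sum of squares and count
`acc, tally` takes the values: (0, 0) → (1, 0) → (1, 1) → (5, 1) → (5, 2) → (14, 2) → (14, 3) → (30, 3) → (30, 4) → (55, 4) → (55, 5) → (91, 5) → (91, 6)

Answer: 91, 6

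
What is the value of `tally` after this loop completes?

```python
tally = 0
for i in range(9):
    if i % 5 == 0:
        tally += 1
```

Count numbers divisible by 5 in range(9)
`tally` takes the values: 0 → 1 → 2

Answer: 2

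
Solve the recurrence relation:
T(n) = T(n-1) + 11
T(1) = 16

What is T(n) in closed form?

Unrolling: T(n) = T(1) + 11·(n-1) = 16 + 11(n-1) = 11n + 5.

Answer: T(n) = 11n + 5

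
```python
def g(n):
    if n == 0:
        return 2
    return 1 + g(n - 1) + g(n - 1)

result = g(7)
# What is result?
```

g(n) = 1 + 2·g(n-1), g(0)=2. Closed form: (2+1)·2^7 - 1 = 383.

Answer: 383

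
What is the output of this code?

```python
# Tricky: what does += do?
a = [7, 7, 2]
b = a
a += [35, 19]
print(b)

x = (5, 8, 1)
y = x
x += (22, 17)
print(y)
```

Key concept: += behavior differs for mutable vs immutable.
Step by step:
`a = [7, 7, 2]` → a = [7, 7, 2]
`b = a` → b = [7, 7, 2] (same object as a)
`a += [35, 19]` → a = [7, 7, 2, 35, 19] (same object as b); b = [7, 7, 2, 35, 19] (same object as a)
`print(b)` → prints [7, 7, 2, 35, 19]
`x = (5, 8, 1)` → x = (5, 8, 1)
`y = x` → y = (5, 8, 1)
`x += (22, 17)` → x = (5, 8, 1, 22, 17)
`print(y)` → prints (5, 8, 1)

Answer:
[7, 7, 2, 35, 19]
(5, 8, 1)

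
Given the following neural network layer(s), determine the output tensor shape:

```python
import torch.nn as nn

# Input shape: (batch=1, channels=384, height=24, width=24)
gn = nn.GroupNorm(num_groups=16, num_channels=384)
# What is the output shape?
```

Input: (1, 384, 24, 24) -> Output: (1, 384, 24, 24)

Answer: (1, 384, 24, 24)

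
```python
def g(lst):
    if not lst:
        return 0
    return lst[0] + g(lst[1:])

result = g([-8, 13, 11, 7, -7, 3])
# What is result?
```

(-8) + 13 + 11 + 7 + (-7) + 3 + 0 = 19

Answer: 19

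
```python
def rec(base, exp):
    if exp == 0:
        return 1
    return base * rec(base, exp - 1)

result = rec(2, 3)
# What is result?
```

rec(2, 3) = 2 * 2 * 2 = 8

Answer: 8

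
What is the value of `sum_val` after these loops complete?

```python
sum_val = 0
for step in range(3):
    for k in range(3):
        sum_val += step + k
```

Sum of all step+k for step,k in 3x3
`sum_val` takes the values: 0 → 1 → 3 → 4 → 6 → 9 → 11 → 14 → 18

Answer: 18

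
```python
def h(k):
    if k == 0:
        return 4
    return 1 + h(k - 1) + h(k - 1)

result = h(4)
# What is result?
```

h(k) = 1 + 2·h(k-1), h(0)=4. Closed form: (4+1)·2^4 - 1 = 79.

Answer: 79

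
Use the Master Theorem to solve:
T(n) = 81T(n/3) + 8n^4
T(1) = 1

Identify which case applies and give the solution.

a=81, b=3, f(n)=8n^4. log_3(81) = 4. Since c=4 = 4, Case 2 applies: T(n) = Θ(n^log_b(a) · log n) = O(n^4 log n).

Answer: O(n^4 log n) - Case 2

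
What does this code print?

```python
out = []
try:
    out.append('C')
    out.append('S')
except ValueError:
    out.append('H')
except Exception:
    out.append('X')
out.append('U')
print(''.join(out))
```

Execution trace: 'C' (try body) → 'S' (try body, no exception) → 'U' (after the try/except). Output: CSU

Answer: CSU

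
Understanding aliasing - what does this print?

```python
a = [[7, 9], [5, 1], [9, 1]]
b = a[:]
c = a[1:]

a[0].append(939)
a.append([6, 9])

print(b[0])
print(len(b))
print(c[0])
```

Key concept: slice with nested mutation.
Step by step:
`a = [[7, 9], [5, 1], [9, 1]]` → a = [[7, 9], [5, 1], [9, 1]]
`b = a[:]` → b = [[7, 9], [5, 1], [9, 1]]
`c = a[1:]` → c = [[5, 1], [9, 1]]
`a[0].append(939)` → a = [[7, 9, 939], [5, 1], [9, 1]]; b = [[7, 9, 939], [5, 1], [9, 1]]
`a.append([6, 9])` → a = [[7, 9, 939], [5, 1], [9, 1], [6, 9]]
`print(b[0])` → prints [7, 9, 939]
`print(len(b))` → prints 3
`print(c[0])` → prints [5, 1]

Answer:
[7, 9, 939]
3
[5, 1]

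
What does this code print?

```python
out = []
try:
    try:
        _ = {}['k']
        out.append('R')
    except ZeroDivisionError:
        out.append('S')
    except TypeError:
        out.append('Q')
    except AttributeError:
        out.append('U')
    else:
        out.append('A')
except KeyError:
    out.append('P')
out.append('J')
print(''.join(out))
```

Execution trace: 'P' (outer except KeyError) → 'J' (after the try/except). Output: PJ

Answer: PJ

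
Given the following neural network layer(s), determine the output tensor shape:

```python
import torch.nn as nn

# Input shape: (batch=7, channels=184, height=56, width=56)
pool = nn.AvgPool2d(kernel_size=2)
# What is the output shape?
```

Input: (7, 184, 56, 56) -> Output: (7, 184, 28, 28)

Answer: (7, 184, 28, 28)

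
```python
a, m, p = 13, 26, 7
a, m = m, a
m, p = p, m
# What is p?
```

Trace:
`a, m, p = 13, 26, 7` → a = 13; m = 26; p = 7
`a, m = m, a` → a = 26; m = 13
`m, p = p, m` → m = 7; p = 13
So p = 13

Answer: 13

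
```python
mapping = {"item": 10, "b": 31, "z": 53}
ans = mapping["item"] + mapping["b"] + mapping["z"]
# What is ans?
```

Trace:
`mapping = {"item": 10, "b": 31, "z": 53}` → mapping = {'item': 10, 'b': 31, 'z': 53}
`ans = mapping["item"] + mapping["b"] + mapping["z"]` → ans = 94
So ans = 94

Answer: 94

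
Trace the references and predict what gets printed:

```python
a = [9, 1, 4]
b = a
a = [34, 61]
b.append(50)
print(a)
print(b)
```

Key concept: rebinding vs mutation: a is rebound to a new list, b still points at the original.
Step by step:
`a = [9, 1, 4]` → a = [9, 1, 4]
`b = a` → b = [9, 1, 4] (same object as a)
`a = [34, 61]` → a = [34, 61]
`b.append(50)` → b = [9, 1, 4, 50]
`print(a)` → prints [34, 61]
`print(b)` → prints [9, 1, 4, 50]

Answer:
[34, 61]
[9, 1, 4, 50]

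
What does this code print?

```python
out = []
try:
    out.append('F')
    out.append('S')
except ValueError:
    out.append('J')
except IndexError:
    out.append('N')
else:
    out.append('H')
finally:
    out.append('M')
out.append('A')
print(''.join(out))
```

Execution trace: 'F' (try body) → 'S' (try body, no exception) → 'H' (else) → 'M' (finally) → 'A' (after the try/except). Output: FSHMA

Answer: FSHMA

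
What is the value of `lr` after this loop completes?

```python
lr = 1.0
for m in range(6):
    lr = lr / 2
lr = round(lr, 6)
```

Halving LR 6 times: 1 / 2^6
`lr` takes the values: 1.0 → 0.5 → 0.25 → 0.125 → 0.0625 → 0.03125 → 0.015625

Answer: 0.015625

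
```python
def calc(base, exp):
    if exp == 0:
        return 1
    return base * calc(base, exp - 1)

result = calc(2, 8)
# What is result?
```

calc(2, 8) = 2 * 2 * 2 * 2 * 2 * 2 * 2 * 2 = 256

Answer: 256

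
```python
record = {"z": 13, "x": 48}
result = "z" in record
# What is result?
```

Trace:
`record = {"z": 13, "x": 48}` → record = {'z': 13, 'x': 48}
`result = "z" in record` → result = True
So result = True

Answer: True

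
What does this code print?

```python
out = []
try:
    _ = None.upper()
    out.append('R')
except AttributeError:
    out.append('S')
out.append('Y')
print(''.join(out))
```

Execution trace: 'S' (except AttributeError) → 'Y' (after the try/except). Output: SY

Answer: SY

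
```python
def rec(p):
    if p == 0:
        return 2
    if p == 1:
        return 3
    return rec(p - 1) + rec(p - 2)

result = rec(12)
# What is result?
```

Build up from base cases: rec(0)=2, rec(1)=3, rec(2)=5, rec(3)=8, rec(4)=13, rec(5)=21, rec(6)=34, ..., rec(12)=610

Answer: 610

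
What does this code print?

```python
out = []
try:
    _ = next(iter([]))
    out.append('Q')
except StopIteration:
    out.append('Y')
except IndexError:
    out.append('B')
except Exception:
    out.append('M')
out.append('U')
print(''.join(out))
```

Execution trace: 'Y' (except StopIteration) → 'U' (after the try/except). Output: YU

Answer: YU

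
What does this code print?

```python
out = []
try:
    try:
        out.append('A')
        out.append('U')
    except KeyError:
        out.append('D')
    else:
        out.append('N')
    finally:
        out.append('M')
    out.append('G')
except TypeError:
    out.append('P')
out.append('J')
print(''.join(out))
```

Execution trace: 'A' (inner try body) → 'U' (inner try body, no exception) → 'N' (inner else) → 'M' (inner finally) → 'G' (try body, no exception) → 'J' (after the try/except). Output: AUNMGJ

Answer: AUNMGJ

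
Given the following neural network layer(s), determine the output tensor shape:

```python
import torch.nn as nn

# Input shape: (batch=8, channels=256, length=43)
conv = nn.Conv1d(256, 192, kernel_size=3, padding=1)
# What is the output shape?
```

Input: (8, 256, 43) -> Output: (8, 192, 43)

Answer: (8, 192, 43)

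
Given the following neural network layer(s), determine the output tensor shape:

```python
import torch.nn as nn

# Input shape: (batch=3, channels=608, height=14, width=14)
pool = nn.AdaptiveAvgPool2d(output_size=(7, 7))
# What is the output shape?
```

Input: (3, 608, 14, 14) -> Output: (3, 608, 7, 7)

Answer: (3, 608, 7, 7)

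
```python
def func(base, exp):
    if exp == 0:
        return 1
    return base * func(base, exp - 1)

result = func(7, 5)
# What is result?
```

func(7, 5) = 7 * 7 * 7 * 7 * 7 = 16807

Answer: 16807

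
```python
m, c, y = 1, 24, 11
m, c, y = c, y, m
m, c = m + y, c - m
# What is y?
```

Trace:
`m, c, y = 1, 24, 11` → m = 1; c = 24; y = 11
`m, c, y = c, y, m` → m = 24; c = 11; y = 1
`m, c = m + y, c - m` → m = 25; c = -13
So y = 1

Answer: 1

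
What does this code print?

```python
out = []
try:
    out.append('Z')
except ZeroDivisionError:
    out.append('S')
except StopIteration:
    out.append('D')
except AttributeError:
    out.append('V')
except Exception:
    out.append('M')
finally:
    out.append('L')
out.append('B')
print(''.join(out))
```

Execution trace: 'Z' (try body, no exception) → 'L' (finally) → 'B' (after the try/except). Output: ZLB

Answer: ZLB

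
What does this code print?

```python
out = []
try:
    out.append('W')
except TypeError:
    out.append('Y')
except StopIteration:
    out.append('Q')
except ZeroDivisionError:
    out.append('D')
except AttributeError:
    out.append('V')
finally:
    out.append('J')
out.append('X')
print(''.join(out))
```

Execution trace: 'W' (try body, no exception) → 'J' (finally) → 'X' (after the try/except). Output: WJX

Answer: WJX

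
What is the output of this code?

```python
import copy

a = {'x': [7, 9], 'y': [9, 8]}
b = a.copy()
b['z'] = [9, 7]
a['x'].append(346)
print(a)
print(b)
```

Key concept: shallow copy of dict with mutable values.
Step by step:
`a = {'x': [7, 9], 'y': [9, 8]}` → a = {'x': [7, 9], 'y': [9, 8]}
`b = a.copy()` → b = {'x': [7, 9], 'y': [9, 8]}
`b['z'] = [9, 7]` → b = {'x': [7, 9], 'y': [9, 8], 'z': [9, 7]}
`a['x'].append(346)` → a = {'x': [7, 9, 346], 'y': [9, 8]}; b = {'x': [7, 9, 346], 'y': [9, 8], 'z': [9, 7]}
`print(a)` → prints {'x': [7, 9, 346], 'y': [9, 8]}
`print(b)` → prints {'x': [7, 9, 346], 'y': [9, 8], 'z': [9, 7]}

Answer:
{'x': [7, 9, 346], 'y': [9, 8]}
{'x': [7, 9, 346], 'y': [9, 8], 'z': [9, 7]}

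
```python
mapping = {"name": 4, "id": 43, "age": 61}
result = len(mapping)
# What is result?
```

Trace:
`mapping = {"name": 4, "id": 43, "age": 61}` → mapping = {'name': 4, 'id': 43, 'age': 61}
`result = len(mapping)` → result = 3
So result = 3

Answer: 3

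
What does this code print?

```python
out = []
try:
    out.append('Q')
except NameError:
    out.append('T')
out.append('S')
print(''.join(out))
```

Execution trace: 'Q' (try body, no exception) → 'S' (after the try/except). Output: QS

Answer: QS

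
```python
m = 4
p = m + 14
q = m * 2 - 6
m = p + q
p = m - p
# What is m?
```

Trace:
`m = 4` → m = 4
`p = m + 14` → p = 18
`q = m * 2 - 6` → q = 2
`m = p + q` → m = 20
`p = m - p` → p = 2
So m = 20

Answer: 20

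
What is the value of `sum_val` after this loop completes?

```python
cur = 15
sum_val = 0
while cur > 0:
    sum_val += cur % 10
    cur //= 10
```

Sum digits of 15
`sum_val` takes the values: 0 → 5 → 6

Answer: 6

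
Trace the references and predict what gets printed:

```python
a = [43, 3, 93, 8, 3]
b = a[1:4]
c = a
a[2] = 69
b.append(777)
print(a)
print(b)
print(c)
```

Key concept: slice vs alias.
Step by step:
`a = [43, 3, 93, 8, 3]` → a = [43, 3, 93, 8, 3]
`b = a[1:4]` → b = [3, 93, 8]
`c = a` → c = [43, 3, 93, 8, 3] (same object as a)
`a[2] = 69` → a = [43, 3, 69, 8, 3] (same object as c); c = [43, 3, 69, 8, 3] (same object as a)
`b.append(777)` → b = [3, 93, 8, 777]
`print(a)` → prints [43, 3, 69, 8, 3]
`print(b)` → prints [3, 93, 8, 777]
`print(c)` → prints [43, 3, 69, 8, 3]

Answer:
[43, 3, 69, 8, 3]
[3, 93, 8, 777]
[43, 3, 69, 8, 3]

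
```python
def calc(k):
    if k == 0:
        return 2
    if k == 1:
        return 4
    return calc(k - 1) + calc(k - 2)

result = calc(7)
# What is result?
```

Build up from base cases: calc(0)=2, calc(1)=4, calc(2)=6, calc(3)=10, calc(4)=16, calc(5)=26, calc(6)=42, ..., calc(7)=68

Answer: 68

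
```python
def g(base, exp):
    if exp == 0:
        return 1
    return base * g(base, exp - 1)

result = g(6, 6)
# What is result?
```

g(6, 6) = 6 * 6 * 6 * 6 * 6 * 6 = 46656

Answer: 46656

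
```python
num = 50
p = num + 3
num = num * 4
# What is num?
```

Trace:
`num = 50` → num = 50
`p = num + 3` → p = 53
`num = num * 4` → num = 200
So num = 200

Answer: 200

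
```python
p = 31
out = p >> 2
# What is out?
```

Trace:
`p = 31` → p = 31
`out = p >> 2` → out = 7
So out = 7

Answer: 7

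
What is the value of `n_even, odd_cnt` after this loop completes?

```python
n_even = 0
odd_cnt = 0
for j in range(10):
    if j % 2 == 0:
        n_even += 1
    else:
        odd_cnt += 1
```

Count evens and odds in range(10)
`n_even, odd_cnt` takes the values: (0, 0) → (1, 0) → (1, 1) → (2, 1) → (2, 2) → (3, 2) → (3, 3) → (4, 3) → (4, 4) → (5, 4) → (5, 5)

Answer: 5, 5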